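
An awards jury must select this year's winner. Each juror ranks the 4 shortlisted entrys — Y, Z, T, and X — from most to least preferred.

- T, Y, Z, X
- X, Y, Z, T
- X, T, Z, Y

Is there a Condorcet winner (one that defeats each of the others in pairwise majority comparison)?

Head-to-head results (3 voters total):
Y vs Z: Y wins 2–1.
Y vs T: T wins 2–1.
Y vs X: X wins 2–1.
Z vs T: T wins 2–1.
Z vs X: X wins 2–1.
T vs X: X wins 2–1.
X beats each rival — Y (2–1), Z (2–1), T (2–1) — so X is the Condorcet winner.

Yes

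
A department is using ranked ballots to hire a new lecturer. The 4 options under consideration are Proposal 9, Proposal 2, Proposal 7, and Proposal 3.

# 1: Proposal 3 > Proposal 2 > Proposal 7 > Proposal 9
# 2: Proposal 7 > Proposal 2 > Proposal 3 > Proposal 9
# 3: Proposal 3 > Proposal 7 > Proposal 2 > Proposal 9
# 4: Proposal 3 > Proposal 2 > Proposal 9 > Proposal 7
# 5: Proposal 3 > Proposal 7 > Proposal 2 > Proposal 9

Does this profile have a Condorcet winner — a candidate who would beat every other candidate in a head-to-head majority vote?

Yes

Head-to-head results (5 voters total):
Proposal 9 vs Proposal 2: Proposal 2 wins 5–0.
Proposal 9 vs Proposal 7: Proposal 7 wins 4–1.
Proposal 9 vs Proposal 3: Proposal 3 wins 5–0.
Proposal 2 vs Proposal 7: Proposal 7 wins 3–2.
Proposal 2 vs Proposal 3: Proposal 3 wins 4–1.
Proposal 7 vs Proposal 3: Proposal 3 wins 4–1.
Proposal 3 beats each rival — Proposal 9 (5–0), Proposal 2 (4–1), Proposal 7 (4–1) — so Proposal 3 is the Condorcet winner.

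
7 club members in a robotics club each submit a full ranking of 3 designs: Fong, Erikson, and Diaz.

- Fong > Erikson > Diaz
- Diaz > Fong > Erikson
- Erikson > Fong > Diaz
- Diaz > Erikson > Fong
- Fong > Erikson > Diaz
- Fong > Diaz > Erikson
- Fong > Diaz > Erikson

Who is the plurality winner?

First-place vote totals:
  Fong: 4
  Erikson: 1
  Diaz: 2
Fong has the most first-place votes.

Fong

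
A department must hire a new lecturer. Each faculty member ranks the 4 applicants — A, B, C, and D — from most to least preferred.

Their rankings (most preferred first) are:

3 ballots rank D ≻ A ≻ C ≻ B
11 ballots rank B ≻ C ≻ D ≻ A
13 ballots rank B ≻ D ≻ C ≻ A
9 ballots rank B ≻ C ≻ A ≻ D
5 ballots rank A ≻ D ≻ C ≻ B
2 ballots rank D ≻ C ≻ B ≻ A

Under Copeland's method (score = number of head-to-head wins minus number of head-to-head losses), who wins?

Pairwise results:
  A vs B: B wins 35–8.
  A vs C: C wins 35–8.
  A vs D: D wins 29–14.
  B vs C: B wins 33–10.
  B vs D: B wins 33–10.
  C vs D: D wins 23–20.
Copeland scores (wins − losses):
  A: 0 − 3 = -3
  B: 3 − 0 = 3
  C: 1 − 2 = -1
  D: 2 − 1 = 1
B has the best Copeland score.

B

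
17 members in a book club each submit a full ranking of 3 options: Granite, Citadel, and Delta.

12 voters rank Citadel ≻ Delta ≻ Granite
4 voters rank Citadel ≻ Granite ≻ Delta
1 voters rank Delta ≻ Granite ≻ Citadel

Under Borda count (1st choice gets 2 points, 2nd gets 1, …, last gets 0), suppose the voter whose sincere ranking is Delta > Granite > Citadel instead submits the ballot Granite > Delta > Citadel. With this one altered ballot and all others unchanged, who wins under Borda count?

Citadel

Borda totals with the altered ballot: Granite 6, Citadel 32, Delta 13.
The winner is unchanged: still Citadel.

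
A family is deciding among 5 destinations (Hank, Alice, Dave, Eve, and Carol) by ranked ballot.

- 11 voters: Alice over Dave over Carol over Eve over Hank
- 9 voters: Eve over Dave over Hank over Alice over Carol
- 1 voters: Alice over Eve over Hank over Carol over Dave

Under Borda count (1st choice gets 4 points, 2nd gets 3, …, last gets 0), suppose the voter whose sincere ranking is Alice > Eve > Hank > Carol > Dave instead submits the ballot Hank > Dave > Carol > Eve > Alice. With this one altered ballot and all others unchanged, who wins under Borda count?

Borda totals with the altered ballot: Hank 22, Alice 53, Dave 63, Eve 48, Carol 24.
The winner is unchanged: still Dave.

Dave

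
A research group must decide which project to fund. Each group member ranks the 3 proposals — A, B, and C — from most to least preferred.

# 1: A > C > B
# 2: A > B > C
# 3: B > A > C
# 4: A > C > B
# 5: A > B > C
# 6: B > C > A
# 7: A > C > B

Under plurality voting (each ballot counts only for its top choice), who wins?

A

First-place vote totals:
  A: 5
  B: 2
  C: 0
A has the most first-place votes.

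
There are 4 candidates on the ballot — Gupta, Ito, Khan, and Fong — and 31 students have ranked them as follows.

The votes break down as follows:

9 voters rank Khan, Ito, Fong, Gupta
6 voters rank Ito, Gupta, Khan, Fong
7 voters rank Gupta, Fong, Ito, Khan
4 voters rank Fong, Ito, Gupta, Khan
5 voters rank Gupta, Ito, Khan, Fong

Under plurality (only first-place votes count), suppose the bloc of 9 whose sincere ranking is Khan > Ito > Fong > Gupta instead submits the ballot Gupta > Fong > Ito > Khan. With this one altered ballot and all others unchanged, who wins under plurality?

First-place totals with the altered ballot: Gupta 21, Ito 6, Khan 0, Fong 4.
The winner is unchanged: still Gupta.

Gupta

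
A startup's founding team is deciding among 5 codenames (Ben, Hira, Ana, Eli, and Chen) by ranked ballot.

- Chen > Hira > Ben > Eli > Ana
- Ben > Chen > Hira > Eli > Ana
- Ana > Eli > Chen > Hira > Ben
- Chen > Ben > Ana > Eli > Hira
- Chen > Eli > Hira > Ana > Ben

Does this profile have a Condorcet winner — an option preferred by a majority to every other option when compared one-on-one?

Yes

Head-to-head results (5 voters total):
Ben vs Hira: Hira wins 3–2.
Ben vs Ana: Ben wins 3–2.
Ben vs Eli: Ben wins 3–2.
Ben vs Chen: Chen wins 4–1.
Hira vs Ana: Hira wins 3–2.
Hira vs Eli: Eli wins 3–2.
Hira vs Chen: Chen wins 5–0.
Ana vs Eli: Eli wins 3–2.
Ana vs Chen: Chen wins 4–1.
Eli vs Chen: Chen wins 4–1.
Chen beats each rival — Ben (4–1), Hira (5–0), Ana (4–1), Eli (4–1) — so Chen is the Condorcet winner.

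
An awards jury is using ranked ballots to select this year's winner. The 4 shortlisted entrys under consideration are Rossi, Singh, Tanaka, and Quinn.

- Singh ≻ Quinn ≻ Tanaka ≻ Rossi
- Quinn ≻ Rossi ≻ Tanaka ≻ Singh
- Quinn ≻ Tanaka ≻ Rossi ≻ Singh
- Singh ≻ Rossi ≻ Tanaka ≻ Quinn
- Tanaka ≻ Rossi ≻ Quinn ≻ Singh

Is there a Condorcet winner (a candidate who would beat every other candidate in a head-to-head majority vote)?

Head-to-head results (5 voters total):
Rossi vs Singh: Rossi wins 3–2.
Rossi vs Tanaka: Tanaka wins 3–2.
Rossi vs Quinn: Quinn wins 3–2.
Singh vs Tanaka: Tanaka wins 3–2.
Singh vs Quinn: Quinn wins 3–2.
Tanaka vs Quinn: Quinn wins 3–2.
Quinn beats each rival — Rossi (3–2), Singh (3–2), Tanaka (3–2) — so Quinn is the Condorcet winner.

Yes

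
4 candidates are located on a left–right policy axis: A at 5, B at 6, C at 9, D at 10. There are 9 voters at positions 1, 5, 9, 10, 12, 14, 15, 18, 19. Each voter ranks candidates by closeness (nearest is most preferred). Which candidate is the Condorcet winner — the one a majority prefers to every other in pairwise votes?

D

With single-peaked preferences on a line, the Condorcet winner is the candidate closest to the median voter.
The median voter (position 12) is closest to D at 10.
Check: D vs C — voters closer to D: 6 of 9.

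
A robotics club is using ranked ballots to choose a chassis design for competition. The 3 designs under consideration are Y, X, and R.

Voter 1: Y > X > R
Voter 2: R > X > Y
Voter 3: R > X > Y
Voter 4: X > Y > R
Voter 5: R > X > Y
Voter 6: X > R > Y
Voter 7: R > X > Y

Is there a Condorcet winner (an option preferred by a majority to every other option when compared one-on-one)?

Yes

Head-to-head results (7 voters total):
Y vs X: X wins 6–1.
Y vs R: R wins 5–2.
X vs R: R wins 4–3.
R beats each rival — Y (5–2), X (4–3) — so R is the Condorcet winner.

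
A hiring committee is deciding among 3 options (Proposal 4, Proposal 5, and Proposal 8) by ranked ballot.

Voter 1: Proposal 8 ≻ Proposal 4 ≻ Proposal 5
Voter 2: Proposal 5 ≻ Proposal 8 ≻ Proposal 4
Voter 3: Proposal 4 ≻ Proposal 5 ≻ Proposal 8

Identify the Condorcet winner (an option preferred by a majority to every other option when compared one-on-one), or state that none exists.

No Condorcet winner

Head-to-head results (3 voters total):
Proposal 4 vs Proposal 5: Proposal 4 wins 2–1.
Proposal 4 vs Proposal 8: Proposal 8 wins 2–1.
Proposal 5 vs Proposal 8: Proposal 5 wins 2–1.
No candidate beats all others: Proposal 4 beats Proposal 5 beats Proposal 8 beats Proposal 4, a majority cycle.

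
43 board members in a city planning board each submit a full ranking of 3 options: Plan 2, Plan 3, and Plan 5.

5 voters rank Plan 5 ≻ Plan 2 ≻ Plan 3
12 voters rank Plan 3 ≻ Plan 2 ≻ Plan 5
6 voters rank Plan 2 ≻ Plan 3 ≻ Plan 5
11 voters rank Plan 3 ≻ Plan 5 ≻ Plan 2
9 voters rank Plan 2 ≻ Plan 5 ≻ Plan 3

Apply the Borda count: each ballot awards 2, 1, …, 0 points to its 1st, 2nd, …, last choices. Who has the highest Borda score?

Plan 3

Borda scores:
  Plan 2: 5·1 + 12·1 + 6·2 + 11·0 + 9·2 = 47
  Plan 3: 5·0 + 12·2 + 6·1 + 11·2 + 9·0 = 52
  Plan 5: 5·2 + 12·0 + 6·0 + 11·1 + 9·1 = 30
Plan 3 has the highest total.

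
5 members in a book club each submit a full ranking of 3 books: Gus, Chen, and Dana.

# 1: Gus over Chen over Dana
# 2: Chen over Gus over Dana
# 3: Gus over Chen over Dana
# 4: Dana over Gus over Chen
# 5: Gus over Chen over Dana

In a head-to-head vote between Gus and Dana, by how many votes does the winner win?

Ballots ranking Gus above Dana: 4.
Ballots ranking Dana above Gus: 1.
Gus wins 4–1, a margin of 3.

3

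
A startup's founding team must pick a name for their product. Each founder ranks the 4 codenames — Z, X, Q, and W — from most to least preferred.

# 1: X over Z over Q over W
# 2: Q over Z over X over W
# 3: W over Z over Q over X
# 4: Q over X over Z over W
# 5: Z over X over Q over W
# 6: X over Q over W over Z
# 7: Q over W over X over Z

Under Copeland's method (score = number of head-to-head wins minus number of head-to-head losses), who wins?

Q

Pairwise results:
  Z vs X: X wins 4–3.
  Z vs Q: Q wins 4–3.
  Z vs W: Z wins 4–3.
  X vs Q: Q wins 4–3.
  X vs W: X wins 5–2.
  Q vs W: Q wins 6–1.
Copeland scores (wins − losses):
  Z: 1 − 2 = -1
  X: 2 − 1 = 1
  Q: 3 − 0 = 3
  W: 0 − 3 = -3
Q has the best Copeland score.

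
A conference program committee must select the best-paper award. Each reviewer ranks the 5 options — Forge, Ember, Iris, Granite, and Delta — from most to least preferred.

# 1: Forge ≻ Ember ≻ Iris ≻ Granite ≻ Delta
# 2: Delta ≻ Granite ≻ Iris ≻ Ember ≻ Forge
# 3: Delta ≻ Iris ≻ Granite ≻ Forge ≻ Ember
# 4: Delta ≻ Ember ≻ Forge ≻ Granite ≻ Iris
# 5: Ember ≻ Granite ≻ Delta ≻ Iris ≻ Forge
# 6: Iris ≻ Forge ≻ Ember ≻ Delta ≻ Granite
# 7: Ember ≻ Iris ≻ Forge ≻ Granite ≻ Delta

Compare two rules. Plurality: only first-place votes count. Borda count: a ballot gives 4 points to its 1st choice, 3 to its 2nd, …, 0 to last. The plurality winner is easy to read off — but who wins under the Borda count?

Ember

Plurality first-place counts: Forge 1, Ember 2, Iris 1, Granite 0, Delta 3 → Delta.
Borda totals: Forge 12, Ember 17, Iris 15, Granite 11, Delta 15 → Ember.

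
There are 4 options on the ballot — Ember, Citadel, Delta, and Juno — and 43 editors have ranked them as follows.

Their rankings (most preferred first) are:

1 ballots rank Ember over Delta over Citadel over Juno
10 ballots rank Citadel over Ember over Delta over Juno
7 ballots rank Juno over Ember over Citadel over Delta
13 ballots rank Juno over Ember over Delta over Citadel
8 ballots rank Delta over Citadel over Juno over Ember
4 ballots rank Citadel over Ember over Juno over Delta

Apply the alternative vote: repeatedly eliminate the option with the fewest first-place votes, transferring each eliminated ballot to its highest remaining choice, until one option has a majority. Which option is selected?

Round 1: Juno 20, Citadel 14, Delta 8, Ember 1. Ember has the fewest and is eliminated.
Round 2: Juno 20, Citadel 14, Delta 9. Delta has the fewest and is eliminated.
Round 3: Citadel 23, Juno 20. Citadel has a majority.

Citadel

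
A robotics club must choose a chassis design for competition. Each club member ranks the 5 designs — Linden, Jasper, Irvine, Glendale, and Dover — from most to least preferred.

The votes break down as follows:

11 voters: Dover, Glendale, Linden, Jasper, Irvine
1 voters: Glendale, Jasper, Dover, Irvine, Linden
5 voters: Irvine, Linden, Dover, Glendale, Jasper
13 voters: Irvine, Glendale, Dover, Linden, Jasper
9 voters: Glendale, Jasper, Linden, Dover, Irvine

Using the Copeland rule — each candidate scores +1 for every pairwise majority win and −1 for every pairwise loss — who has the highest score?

Pairwise results:
  Linden vs Jasper: Linden wins 29–10.
  Linden vs Irvine: Linden wins 20–19.
  Linden vs Glendale: Glendale wins 34–5.
  Linden vs Dover: Dover wins 25–14.
  Jasper vs Irvine: Jasper wins 21–18.
  Jasper vs Glendale: Glendale wins 39–0.
  Jasper vs Dover: Dover wins 29–10.
  Irvine vs Glendale: Glendale wins 21–18.
  Irvine vs Dover: Dover wins 21–18.
  Glendale vs Dover: Glendale wins 23–16.
Copeland scores (wins − losses):
  Linden: 2 − 2 = 0
  Jasper: 1 − 3 = -2
  Irvine: 0 − 4 = -4
  Glendale: 4 − 0 = 4
  Dover: 3 − 1 = 2
Glendale has the best Copeland score.

Glendale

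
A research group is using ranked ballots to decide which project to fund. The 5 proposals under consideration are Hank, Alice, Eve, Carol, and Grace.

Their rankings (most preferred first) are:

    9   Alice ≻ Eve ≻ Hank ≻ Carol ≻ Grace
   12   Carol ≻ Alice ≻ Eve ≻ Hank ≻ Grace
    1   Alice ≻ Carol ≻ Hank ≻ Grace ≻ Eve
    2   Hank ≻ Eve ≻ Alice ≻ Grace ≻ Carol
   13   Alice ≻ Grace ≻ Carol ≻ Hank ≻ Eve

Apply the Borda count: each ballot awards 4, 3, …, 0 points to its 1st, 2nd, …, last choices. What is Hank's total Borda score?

Borda scores:
  Hank: 9·2 + 12·1 + 2 + 2·4 + 13·1 = 53
  Alice: 9·4 + 12·3 + 4 + 2·2 + 13·4 = 132
  Eve: 9·3 + 12·2 + 0 + 2·3 + 13·0 = 57
  Carol: 9·1 + 12·4 + 3 + 2·0 + 13·2 = 86
  Grace: 9·0 + 12·0 + 1 + 2·1 + 13·3 = 42

53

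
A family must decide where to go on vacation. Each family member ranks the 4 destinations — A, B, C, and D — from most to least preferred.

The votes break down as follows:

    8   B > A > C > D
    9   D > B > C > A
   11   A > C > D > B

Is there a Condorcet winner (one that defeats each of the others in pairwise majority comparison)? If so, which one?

No Condorcet winner

Head-to-head results (28 voters total):
A vs B: B wins 17–11.
A vs C: A wins 19–9.
A vs D: A wins 19–9.
B vs C: B wins 17–11.
B vs D: D wins 20–8.
C vs D: C wins 19–9.
No candidate beats all others: A beats D beats B beats A, a majority cycle.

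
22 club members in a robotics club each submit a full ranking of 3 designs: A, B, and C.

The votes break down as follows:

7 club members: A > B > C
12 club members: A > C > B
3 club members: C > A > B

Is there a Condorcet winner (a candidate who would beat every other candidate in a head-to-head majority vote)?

Yes

Head-to-head results (22 voters total):
A vs B: A wins 22–0.
A vs C: A wins 19–3.
B vs C: C wins 15–7.
A beats each rival — B (22–0), C (19–3) — so A is the Condorcet winner.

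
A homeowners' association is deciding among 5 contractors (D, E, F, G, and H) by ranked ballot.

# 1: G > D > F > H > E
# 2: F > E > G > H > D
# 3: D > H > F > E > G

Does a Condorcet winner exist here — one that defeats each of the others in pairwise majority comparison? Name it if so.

No Condorcet winner

Head-to-head results (3 voters total):
D vs E: D wins 2–1.
D vs F: D wins 2–1.
D vs G: G wins 2–1.
D vs H: D wins 2–1.
E vs F: F wins 3–0.
E vs G: E wins 2–1.
E vs H: H wins 2–1.
F vs G: F wins 2–1.
F vs H: F wins 2–1.
G vs H: G wins 2–1.
No candidate beats all others: D beats E beats G beats D, a majority cycle.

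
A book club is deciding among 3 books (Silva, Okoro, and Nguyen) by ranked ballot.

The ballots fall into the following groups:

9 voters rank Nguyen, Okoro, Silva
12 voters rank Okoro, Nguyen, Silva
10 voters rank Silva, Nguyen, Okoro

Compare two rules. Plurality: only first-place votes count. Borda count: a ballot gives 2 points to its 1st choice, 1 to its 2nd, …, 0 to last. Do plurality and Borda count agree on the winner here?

No

Plurality first-place counts: Silva 10, Okoro 12, Nguyen 9 → Okoro.
Borda totals: Silva 20, Okoro 33, Nguyen 40 → Nguyen.
The two rules disagree: plurality picks Okoro, Borda picks Nguyen.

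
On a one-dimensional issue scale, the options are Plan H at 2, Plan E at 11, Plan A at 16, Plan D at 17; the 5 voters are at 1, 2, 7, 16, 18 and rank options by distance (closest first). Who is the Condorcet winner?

With single-peaked preferences on a line, the Condorcet winner is the candidate closest to the median voter.
The median voter (position 7) is closest to Plan E at 11.
Check: Plan E vs Plan D — voters closer to Plan E: 3 of 5.

Plan E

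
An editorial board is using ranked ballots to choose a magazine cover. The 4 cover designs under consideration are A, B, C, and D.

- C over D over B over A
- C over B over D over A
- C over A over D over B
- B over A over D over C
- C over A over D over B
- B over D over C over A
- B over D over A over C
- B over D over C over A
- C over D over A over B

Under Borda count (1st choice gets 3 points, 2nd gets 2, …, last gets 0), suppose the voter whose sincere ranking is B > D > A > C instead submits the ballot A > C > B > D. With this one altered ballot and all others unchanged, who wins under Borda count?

Borda totals with the altered ballot: A 10, B 13, C 19, D 12.
The winner is unchanged: still C.

C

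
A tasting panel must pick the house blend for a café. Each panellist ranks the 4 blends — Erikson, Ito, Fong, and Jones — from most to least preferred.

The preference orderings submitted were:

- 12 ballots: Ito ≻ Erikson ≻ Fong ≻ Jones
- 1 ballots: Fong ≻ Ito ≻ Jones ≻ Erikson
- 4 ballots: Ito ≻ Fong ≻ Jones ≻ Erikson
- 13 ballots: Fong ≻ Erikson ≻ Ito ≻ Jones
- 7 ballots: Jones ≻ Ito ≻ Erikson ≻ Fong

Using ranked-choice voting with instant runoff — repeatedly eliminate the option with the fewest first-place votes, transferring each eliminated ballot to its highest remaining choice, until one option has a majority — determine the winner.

Round 1: Ito 16, Fong 14, Jones 7, Erikson 0. Erikson has the fewest and is eliminated.
Round 2: Ito 16, Fong 14, Jones 7. Jones has the fewest and is eliminated.
Round 3: Ito 23, Fong 14. Ito has a majority.

Ito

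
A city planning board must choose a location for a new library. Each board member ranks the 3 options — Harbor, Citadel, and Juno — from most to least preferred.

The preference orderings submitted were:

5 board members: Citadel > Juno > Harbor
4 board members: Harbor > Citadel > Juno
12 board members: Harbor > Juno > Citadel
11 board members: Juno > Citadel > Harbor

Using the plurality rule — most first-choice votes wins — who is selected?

Harbor

First-place vote totals:
  Harbor: 16
  Citadel: 5
  Juno: 11
Harbor has the most first-place votes.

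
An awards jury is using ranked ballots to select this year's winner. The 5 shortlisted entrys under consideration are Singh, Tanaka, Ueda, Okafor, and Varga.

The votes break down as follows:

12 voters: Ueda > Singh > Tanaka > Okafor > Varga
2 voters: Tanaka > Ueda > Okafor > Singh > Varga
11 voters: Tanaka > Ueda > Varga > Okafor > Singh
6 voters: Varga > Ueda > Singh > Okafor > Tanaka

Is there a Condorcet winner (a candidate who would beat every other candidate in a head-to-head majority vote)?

Head-to-head results (31 voters total):
Singh vs Tanaka: Singh wins 18–13.
Singh vs Ueda: Ueda wins 31–0.
Singh vs Okafor: Singh wins 18–13.
Singh vs Varga: Varga wins 17–14.
Tanaka vs Ueda: Ueda wins 18–13.
Tanaka vs Okafor: Tanaka wins 25–6.
Tanaka vs Varga: Tanaka wins 25–6.
Ueda vs Okafor: Ueda wins 31–0.
Ueda vs Varga: Ueda wins 25–6.
Okafor vs Varga: Varga wins 17–14.
Ueda beats each rival — Singh (31–0), Tanaka (18–13), Okafor (31–0), Varga (25–6) — so Ueda is the Condorcet winner.

Yes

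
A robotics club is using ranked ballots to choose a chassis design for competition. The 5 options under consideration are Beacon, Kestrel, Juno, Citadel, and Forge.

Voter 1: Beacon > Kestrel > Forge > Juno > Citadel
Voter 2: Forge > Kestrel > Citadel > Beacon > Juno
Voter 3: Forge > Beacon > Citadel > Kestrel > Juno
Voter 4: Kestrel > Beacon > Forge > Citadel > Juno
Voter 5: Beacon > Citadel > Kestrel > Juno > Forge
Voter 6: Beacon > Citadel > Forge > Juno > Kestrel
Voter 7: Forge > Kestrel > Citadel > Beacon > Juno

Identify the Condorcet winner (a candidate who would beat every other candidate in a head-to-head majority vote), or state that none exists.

Head-to-head results (7 voters total):
Beacon vs Kestrel: Beacon wins 4–3.
Beacon vs Juno: Beacon wins 7–0.
Beacon vs Citadel: Beacon wins 5–2.
Beacon vs Forge: Beacon wins 4–3.
Kestrel vs Juno: Kestrel wins 6–1.
Kestrel vs Citadel: Kestrel wins 4–3.
Kestrel vs Forge: Forge wins 4–3.
Juno vs Citadel: Citadel wins 6–1.
Juno vs Forge: Forge wins 6–1.
Citadel vs Forge: Forge wins 5–2.
Beacon beats each rival — Kestrel (4–3), Juno (7–0), Citadel (5–2), Forge (4–3) — so Beacon is the Condorcet winner.

Beacon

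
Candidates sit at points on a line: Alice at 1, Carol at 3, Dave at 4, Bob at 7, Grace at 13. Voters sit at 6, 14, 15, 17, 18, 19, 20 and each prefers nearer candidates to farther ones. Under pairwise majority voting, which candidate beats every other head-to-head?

With single-peaked preferences on a line, the Condorcet winner is the candidate closest to the median voter.
The median voter (position 17) is closest to Grace at 13.
Check: Grace vs Bob — voters closer to Grace: 6 of 7.

Grace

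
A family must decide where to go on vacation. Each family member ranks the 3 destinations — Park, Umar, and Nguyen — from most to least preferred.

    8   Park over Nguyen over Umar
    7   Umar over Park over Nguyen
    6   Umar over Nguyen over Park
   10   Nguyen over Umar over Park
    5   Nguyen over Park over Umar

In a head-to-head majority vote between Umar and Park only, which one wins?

Ballots ranking Umar above Park: 7+6+10 = 23.
Ballots ranking Park above Umar: 8+5 = 13.
Umar wins the head-to-head, 23–13.

Umar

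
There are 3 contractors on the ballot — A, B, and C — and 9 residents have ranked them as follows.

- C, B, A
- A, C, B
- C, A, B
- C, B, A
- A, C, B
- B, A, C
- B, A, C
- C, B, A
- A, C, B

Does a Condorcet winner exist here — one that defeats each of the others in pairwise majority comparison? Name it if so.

No Condorcet winner

Head-to-head results (9 voters total):
A vs B: B wins 5–4.
A vs C: A wins 5–4.
B vs C: C wins 7–2.
No candidate beats all others: A beats C beats B beats A, a majority cycle.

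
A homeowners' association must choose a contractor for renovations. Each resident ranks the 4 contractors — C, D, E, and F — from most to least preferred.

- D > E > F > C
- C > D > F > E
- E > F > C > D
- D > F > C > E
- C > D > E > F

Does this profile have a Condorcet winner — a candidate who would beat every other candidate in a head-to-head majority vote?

No

Head-to-head results (5 voters total):
C vs D: C wins 3–2.
C vs E: C wins 3–2.
C vs F: F wins 3–2.
D vs E: D wins 4–1.
D vs F: D wins 4–1.
E vs F: E wins 3–2.
No candidate beats all others: C beats D beats F beats C, a majority cycle.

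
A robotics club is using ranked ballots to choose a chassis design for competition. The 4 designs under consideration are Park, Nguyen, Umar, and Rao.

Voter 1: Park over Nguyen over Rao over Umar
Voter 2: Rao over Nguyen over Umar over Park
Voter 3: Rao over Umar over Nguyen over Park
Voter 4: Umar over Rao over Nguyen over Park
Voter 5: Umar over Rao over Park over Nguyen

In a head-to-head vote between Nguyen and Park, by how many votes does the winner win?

Ballots ranking Nguyen above Park: 3.
Ballots ranking Park above Nguyen: 2.
Nguyen wins 3–2, a margin of 1.

1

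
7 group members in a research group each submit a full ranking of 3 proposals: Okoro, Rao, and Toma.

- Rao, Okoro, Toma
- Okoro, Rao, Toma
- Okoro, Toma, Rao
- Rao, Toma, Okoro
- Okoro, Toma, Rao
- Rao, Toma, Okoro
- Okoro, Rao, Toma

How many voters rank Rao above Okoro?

Ballots ranking Rao above Okoro: 3.
Ballots ranking Okoro above Rao: 4.
So 3 of 7 voters prefer Rao to Okoro.

3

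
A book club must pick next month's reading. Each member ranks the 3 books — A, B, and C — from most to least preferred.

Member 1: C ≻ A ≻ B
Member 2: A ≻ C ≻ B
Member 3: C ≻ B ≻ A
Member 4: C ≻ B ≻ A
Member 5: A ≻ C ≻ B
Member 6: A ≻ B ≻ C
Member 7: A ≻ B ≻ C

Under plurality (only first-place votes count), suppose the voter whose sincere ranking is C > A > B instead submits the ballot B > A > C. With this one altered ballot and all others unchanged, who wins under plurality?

A

First-place totals with the altered ballot: A 4, B 1, C 2.
The winner is unchanged: still A.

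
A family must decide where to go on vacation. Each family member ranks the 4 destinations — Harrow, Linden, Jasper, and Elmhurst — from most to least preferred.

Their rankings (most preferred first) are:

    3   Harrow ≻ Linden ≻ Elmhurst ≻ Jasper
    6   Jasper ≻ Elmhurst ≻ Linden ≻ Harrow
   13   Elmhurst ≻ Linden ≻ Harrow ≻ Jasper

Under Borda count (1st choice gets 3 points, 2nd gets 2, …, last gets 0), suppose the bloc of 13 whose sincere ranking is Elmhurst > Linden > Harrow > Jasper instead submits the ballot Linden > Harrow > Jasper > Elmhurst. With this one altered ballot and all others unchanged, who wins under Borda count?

Borda totals with the altered ballot: Harrow 35, Linden 51, Jasper 31, Elmhurst 15.
The switch changes the winner from Elmhurst to Linden.

Linden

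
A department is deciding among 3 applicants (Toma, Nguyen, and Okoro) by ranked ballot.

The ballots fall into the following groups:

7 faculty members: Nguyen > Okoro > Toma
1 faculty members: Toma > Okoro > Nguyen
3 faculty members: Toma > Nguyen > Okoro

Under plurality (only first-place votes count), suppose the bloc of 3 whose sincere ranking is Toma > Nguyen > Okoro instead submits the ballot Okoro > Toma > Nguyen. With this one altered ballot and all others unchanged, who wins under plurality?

Nguyen

First-place totals with the altered ballot: Toma 1, Nguyen 7, Okoro 3.
The winner is unchanged: still Nguyen.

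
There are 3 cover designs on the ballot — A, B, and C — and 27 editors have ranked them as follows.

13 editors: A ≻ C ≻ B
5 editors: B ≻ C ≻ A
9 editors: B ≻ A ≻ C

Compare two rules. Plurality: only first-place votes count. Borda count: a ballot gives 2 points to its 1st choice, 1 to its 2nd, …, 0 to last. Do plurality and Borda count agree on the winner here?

Plurality first-place counts: A 13, B 14, C 0 → B.
Borda totals: A 35, B 28, C 18 → A.
The two rules disagree: plurality picks B, Borda picks A.

No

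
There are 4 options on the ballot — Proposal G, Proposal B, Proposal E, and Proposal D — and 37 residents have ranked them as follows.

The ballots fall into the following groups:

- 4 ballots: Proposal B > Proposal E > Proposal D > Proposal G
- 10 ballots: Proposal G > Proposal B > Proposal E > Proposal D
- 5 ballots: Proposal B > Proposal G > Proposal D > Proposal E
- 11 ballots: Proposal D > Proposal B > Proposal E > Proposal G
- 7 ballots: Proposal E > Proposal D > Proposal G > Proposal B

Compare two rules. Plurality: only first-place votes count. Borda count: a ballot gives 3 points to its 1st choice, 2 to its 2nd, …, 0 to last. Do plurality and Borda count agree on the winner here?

Plurality first-place counts: Proposal G 10, Proposal B 9, Proposal E 7, Proposal D 11 → Proposal D.
Borda totals: Proposal G 47, Proposal B 69, Proposal E 50, Proposal D 56 → Proposal B.
The two rules disagree: plurality picks Proposal D, Borda picks Proposal B.

No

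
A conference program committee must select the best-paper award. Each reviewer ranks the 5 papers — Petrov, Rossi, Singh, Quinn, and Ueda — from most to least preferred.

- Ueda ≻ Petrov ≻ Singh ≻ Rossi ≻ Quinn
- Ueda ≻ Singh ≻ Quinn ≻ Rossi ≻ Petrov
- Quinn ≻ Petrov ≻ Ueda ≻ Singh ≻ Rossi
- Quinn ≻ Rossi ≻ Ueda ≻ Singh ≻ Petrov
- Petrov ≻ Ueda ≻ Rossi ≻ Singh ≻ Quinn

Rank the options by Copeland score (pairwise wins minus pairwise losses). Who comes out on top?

Ueda

Pairwise results:
  Petrov vs Rossi: Petrov wins 3–2.
  Petrov vs Singh: Petrov wins 3–2.
  Petrov vs Quinn: Quinn wins 3–2.
  Petrov vs Ueda: Ueda wins 3–2.
  Rossi vs Singh: Singh wins 3–2.
  Rossi vs Quinn: Quinn wins 3–2.
  Rossi vs Ueda: Ueda wins 4–1.
  Singh vs Quinn: Singh wins 3–2.
  Singh vs Ueda: Ueda wins 5–0.
  Quinn vs Ueda: Ueda wins 3–2.
Copeland scores (wins − losses):
  Petrov: 2 − 2 = 0
  Rossi: 0 − 4 = -4
  Singh: 2 − 2 = 0
  Quinn: 2 − 2 = 0
  Ueda: 4 − 0 = 4
Ueda has the best Copeland score.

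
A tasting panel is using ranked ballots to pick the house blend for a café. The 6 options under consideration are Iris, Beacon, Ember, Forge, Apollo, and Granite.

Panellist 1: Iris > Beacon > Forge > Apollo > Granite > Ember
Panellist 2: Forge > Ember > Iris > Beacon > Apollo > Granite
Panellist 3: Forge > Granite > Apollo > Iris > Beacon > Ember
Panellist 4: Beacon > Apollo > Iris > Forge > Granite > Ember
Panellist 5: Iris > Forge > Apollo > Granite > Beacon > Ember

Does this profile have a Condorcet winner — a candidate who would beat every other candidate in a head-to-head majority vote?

Head-to-head results (5 voters total):
Iris vs Beacon: Iris wins 4–1.
Iris vs Ember: Iris wins 4–1.
Iris vs Forge: Iris wins 3–2.
Iris vs Apollo: Iris wins 3–2.
Iris vs Granite: Iris wins 4–1.
Beacon vs Ember: Beacon wins 4–1.
Beacon vs Forge: Forge wins 3–2.
Beacon vs Apollo: Beacon wins 3–2.
Beacon vs Granite: Beacon wins 3–2.
Ember vs Forge: Forge wins 5–0.
Ember vs Apollo: Apollo wins 4–1.
Ember vs Granite: Granite wins 4–1.
Forge vs Apollo: Forge wins 4–1.
Forge vs Granite: Forge wins 5–0.
Apollo vs Granite: Apollo wins 4–1.
Iris beats each rival — Beacon (4–1), Ember (4–1), Forge (3–2), Apollo (3–2), Granite (4–1) — so Iris is the Condorcet winner.

Yes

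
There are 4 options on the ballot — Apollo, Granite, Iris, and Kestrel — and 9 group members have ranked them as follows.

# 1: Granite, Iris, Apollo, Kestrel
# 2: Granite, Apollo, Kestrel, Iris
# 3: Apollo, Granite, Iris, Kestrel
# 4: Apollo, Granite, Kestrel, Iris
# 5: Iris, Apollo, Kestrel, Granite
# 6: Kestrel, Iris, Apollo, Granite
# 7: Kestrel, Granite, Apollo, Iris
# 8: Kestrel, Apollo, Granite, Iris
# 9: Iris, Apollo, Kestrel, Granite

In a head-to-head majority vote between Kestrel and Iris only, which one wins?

Ballots ranking Kestrel above Iris: 5.
Ballots ranking Iris above Kestrel: 4.
Kestrel wins the head-to-head, 5–4.

Kestrel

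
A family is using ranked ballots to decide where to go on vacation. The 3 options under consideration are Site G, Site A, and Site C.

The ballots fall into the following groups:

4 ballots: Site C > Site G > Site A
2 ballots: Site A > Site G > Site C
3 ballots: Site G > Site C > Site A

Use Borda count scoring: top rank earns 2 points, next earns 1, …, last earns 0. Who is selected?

Borda scores:
  Site G: 4·1 + 2·1 + 3·2 = 12
  Site A: 4·0 + 2·2 + 3·0 = 4
  Site C: 4·2 + 2·0 + 3·1 = 11
Site G has the highest total.

Site G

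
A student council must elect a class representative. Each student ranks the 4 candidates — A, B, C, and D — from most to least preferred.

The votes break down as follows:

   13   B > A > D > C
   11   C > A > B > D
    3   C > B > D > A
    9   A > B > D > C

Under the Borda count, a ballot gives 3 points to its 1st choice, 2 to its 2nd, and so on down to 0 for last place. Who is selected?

Borda scores:
  A: 13·2 + 11·2 + 3·0 + 9·3 = 75
  B: 13·3 + 11·1 + 3·2 + 9·2 = 74
  C: 13·0 + 11·3 + 3·3 + 9·0 = 42
  D: 13·1 + 11·0 + 3·1 + 9·1 = 25
A has the highest total.

A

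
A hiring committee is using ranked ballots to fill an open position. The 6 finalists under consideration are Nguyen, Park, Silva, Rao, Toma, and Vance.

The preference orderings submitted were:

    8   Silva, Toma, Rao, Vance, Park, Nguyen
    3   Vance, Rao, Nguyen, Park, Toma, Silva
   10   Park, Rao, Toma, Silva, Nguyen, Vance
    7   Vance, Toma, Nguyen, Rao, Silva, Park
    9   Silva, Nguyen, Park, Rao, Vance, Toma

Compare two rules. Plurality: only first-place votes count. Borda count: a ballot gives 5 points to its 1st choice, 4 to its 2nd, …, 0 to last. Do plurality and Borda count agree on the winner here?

Plurality first-place counts: Nguyen 0, Park 10, Silva 17, Rao 0, Toma 0, Vance 10 → Silva.
Borda totals: Nguyen 76, Park 91, Silva 112, Rao 108, Toma 93, Vance 75 → Silva.
The two rules agree on Silva.

Yes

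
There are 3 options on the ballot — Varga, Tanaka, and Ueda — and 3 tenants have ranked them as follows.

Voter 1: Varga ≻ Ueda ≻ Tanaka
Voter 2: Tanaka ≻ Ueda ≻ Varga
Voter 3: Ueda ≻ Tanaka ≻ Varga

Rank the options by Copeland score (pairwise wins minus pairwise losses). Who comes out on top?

Pairwise results:
  Varga vs Tanaka: Tanaka wins 2–1.
  Varga vs Ueda: Ueda wins 2–1.
  Tanaka vs Ueda: Ueda wins 2–1.
Copeland scores (wins − losses):
  Varga: 0 − 2 = -2
  Tanaka: 1 − 1 = 0
  Ueda: 2 − 0 = 2
Ueda has the best Copeland score.

Ueda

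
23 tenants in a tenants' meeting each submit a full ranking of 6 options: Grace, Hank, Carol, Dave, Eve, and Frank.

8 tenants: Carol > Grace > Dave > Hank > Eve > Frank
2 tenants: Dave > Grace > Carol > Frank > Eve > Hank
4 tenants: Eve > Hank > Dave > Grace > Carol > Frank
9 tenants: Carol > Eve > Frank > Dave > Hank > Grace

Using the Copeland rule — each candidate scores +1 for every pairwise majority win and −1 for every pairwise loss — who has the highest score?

Carol

Pairwise results:
  Grace vs Hank: Hank wins 13–10.
  Grace vs Carol: Carol wins 17–6.
  Grace vs Dave: Dave wins 15–8.
  Grace vs Eve: Eve wins 13–10.
  Grace vs Frank: Grace wins 14–9.
  Hank vs Carol: Carol wins 19–4.
  Hank vs Dave: Dave wins 19–4.
  Hank vs Eve: Eve wins 15–8.
  Hank vs Frank: Hank wins 12–11.
  Carol vs Dave: Carol wins 17–6.
  Carol vs Eve: Carol wins 19–4.
  Carol vs Frank: Carol wins 23–0.
  Dave vs Eve: Eve wins 13–10.
  Dave vs Frank: Dave wins 14–9.
  Eve vs Frank: Eve wins 21–2.
Copeland scores (wins − losses):
  Grace: 1 − 4 = -3
  Hank: 2 − 3 = -1
  Carol: 5 − 0 = 5
  Dave: 3 − 2 = 1
  Eve: 4 − 1 = 3
  Frank: 0 − 5 = -5
Carol has the best Copeland score.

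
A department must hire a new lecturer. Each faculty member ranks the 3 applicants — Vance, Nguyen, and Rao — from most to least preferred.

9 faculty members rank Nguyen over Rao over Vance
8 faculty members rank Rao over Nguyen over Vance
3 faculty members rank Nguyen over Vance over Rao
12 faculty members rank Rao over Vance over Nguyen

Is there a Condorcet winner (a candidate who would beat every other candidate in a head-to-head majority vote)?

Yes

Head-to-head results (32 voters total):
Vance vs Nguyen: Nguyen wins 20–12.
Vance vs Rao: Rao wins 29–3.
Nguyen vs Rao: Rao wins 20–12.
Rao beats each rival — Vance (29–3), Nguyen (20–12) — so Rao is the Condorcet winner.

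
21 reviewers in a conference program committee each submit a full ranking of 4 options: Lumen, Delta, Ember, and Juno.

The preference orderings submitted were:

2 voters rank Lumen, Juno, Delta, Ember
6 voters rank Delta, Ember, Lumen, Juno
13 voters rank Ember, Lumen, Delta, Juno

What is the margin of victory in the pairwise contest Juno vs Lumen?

21

Ballots ranking Juno above Lumen: 0.
Ballots ranking Lumen above Juno: 2+6+13 = 21.
Lumen wins 21–0, a margin of 21.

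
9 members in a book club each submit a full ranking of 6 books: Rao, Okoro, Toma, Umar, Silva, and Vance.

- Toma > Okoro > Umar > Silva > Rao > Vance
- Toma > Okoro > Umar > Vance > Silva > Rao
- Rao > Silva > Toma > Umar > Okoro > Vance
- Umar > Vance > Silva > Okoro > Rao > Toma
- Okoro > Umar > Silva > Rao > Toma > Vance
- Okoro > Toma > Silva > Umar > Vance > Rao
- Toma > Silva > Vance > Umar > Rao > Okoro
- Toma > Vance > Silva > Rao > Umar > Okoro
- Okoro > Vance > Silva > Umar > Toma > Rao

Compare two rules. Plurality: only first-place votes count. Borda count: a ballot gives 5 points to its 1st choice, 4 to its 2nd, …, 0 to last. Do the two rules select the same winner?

Plurality first-place counts: Rao 1, Okoro 3, Toma 4, Umar 1, Silva 0, Vance 0 → Toma.
Borda totals: Rao 12, Okoro 26, Toma 29, Umar 24, Silva 26, Vance 18 → Toma.
The two rules agree on Toma.

Yes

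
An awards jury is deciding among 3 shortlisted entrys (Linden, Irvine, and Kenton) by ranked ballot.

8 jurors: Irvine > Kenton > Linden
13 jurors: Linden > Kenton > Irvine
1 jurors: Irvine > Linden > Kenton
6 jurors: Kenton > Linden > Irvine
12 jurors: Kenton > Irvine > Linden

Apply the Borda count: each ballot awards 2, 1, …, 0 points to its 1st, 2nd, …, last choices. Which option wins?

Kenton

Borda scores:
  Linden: 8·0 + 13·2 + 1 + 6·1 + 12·0 = 33
  Irvine: 8·2 + 13·0 + 2 + 6·0 + 12·1 = 30
  Kenton: 8·1 + 13·1 + 0 + 6·2 + 12·2 = 57
Kenton has the highest total.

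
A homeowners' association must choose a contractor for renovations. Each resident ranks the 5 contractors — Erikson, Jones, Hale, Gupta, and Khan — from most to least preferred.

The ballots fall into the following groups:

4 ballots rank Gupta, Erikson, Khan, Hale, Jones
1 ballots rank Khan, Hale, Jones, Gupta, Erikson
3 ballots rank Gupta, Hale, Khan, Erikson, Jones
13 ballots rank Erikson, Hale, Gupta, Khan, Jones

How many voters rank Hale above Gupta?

Ballots ranking Hale above Gupta: 1+13 = 14.
Ballots ranking Gupta above Hale: 4+3 = 7.
So 14 of 21 voters prefer Hale to Gupta.

14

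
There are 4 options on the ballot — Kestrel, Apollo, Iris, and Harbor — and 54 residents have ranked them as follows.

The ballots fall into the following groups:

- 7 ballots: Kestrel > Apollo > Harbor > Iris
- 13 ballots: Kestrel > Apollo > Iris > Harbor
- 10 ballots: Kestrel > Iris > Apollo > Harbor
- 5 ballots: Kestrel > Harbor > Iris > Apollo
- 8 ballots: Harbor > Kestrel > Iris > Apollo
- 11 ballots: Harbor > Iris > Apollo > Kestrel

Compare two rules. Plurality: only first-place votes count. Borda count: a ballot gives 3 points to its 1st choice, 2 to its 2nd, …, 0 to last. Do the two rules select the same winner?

Yes

Plurality first-place counts: Kestrel 35, Apollo 0, Iris 0, Harbor 19 → Kestrel.
Borda totals: Kestrel 121, Apollo 61, Iris 68, Harbor 74 → Kestrel.
The two rules agree on Kestrel.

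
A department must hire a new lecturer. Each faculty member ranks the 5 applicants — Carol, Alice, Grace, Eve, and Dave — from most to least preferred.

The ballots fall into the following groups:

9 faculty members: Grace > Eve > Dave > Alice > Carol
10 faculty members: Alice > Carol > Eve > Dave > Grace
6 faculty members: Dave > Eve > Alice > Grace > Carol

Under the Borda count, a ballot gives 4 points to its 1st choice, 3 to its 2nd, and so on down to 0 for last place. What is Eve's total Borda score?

Borda scores:
  Carol: 9·0 + 10·3 + 6·0 = 30
  Alice: 9·1 + 10·4 + 6·2 = 61
  Grace: 9·4 + 10·0 + 6·1 = 42
  Eve: 9·3 + 10·2 + 6·3 = 65
  Dave: 9·2 + 10·1 + 6·4 = 52

65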